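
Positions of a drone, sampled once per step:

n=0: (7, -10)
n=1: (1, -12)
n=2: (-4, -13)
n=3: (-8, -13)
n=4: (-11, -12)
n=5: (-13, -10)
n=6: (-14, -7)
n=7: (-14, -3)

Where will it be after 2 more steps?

Successive displacements: (-6, -2), (-5, -1), (-4, +0), (-3, +1), (-2, +2), (-1, +3), (+0, +4) — each changes by (+1, +1).
step 8: (-14, -3) + (+1, +5) → (-13, 2)
step 9: (-13, 2) + (+2, +6) → (-11, 8)

(-11, 8)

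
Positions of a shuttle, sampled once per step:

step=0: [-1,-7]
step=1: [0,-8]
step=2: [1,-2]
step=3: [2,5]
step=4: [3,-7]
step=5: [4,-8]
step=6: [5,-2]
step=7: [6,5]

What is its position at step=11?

The first coordinate changes by +1 each step, so at step 11 it is -1 + 11·(1) = 10.
The second coordinate repeats the cycle [-7, -8, -2, 5] with period 4; step 11 mod 4 = 3, giving 5.

[10,5]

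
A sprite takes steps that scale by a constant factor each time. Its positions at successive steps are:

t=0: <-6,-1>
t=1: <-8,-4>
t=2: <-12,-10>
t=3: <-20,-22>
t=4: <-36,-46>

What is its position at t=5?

Consecutive displacements <-2,-3>, <-4,-6>, <-8,-12>, <-16,-24> scale by a factor of 2 each step.
step 5: <-36,-46> + <-32,-48> → <-68,-94>

<-68,-94>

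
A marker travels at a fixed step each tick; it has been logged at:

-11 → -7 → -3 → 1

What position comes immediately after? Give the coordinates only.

Each step adds +4 to the position.
step 4: 1 + 4 → 5

5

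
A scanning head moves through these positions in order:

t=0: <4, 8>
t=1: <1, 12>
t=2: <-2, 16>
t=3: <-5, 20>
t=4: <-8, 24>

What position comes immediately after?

<-11, 28>

Constant displacement of <-3, +4> per step.
step 5: <-8, 24> + <-3, +4> → <-11, 28>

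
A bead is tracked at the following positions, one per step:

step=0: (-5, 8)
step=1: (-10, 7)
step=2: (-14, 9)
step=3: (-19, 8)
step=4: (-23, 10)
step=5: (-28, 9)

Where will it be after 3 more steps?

The moves between consecutive positions are (-5, -1), (-4, +2), (-5, -1), (-4, +2), (-5, -1); they repeat the 2-cycle [(-5, -1), (-4, +2)].
step 6: apply (-4, +2) → (-32, 11)
step 7: apply (-5, -1) → (-37, 10)
step 8: apply (-4, +2) → (-41, 12)

(-41, 12)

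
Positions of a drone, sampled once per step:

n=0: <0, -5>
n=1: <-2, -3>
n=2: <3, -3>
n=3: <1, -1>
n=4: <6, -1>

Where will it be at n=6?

Differencing gives <-2, +2>, <+5, +0>, <-2, +2>, <+5, +0>. This is the pattern <-2, +2>, <+5, +0> repeated.
step 5: apply <-2, +2> → <4, 1>
step 6: apply <+5, +0> → <9, 1>

<9, 1>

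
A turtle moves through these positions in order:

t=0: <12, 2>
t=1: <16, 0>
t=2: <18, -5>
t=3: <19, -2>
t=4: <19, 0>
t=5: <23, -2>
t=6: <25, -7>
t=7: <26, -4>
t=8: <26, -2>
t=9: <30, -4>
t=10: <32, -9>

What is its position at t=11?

<33, -6>

Step-to-step displacements: <+4, -2>, <+2, -5>, <+1, +3>, <+0, +2>, <+4, -2>, <+2, -5>, <+1, +3>, <+0, +2>, <+4, -2>, <+2, -5> — a repeating cycle of length 4.
step 11: apply <+1, +3> → <33, -6>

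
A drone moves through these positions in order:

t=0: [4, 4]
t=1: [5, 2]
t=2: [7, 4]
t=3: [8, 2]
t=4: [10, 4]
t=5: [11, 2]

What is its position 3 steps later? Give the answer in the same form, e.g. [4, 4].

[16, 4]

The moves between consecutive positions are [+1, -2], [+2, +2], [+1, -2], [+2, +2], [+1, -2]; they repeat the 2-cycle [[+1, -2], [+2, +2]].
step 6: apply [+2, +2] → [13, 4]
step 7: apply [+1, -2] → [14, 2]
step 8: apply [+2, +2] → [16, 4]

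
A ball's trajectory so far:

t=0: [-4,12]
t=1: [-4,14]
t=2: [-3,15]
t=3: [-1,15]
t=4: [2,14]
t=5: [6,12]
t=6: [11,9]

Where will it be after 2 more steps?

Successive displacements: [+0,+2], [+1,+1], [+2,+0], [+3,-1], [+4,-2], [+5,-3] — each changes by [+1,-1].
step 7: [11,9] + [+6,-4] → [17,5]
step 8: [17,5] + [+7,-5] → [24,0]

[24,0]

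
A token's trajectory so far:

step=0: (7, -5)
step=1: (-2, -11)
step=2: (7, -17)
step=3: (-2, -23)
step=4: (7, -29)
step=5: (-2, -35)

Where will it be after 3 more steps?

The first coordinate repeats the cycle [7, -2] with period 2; step 8 mod 2 = 0, giving 7.
The second coordinate changes by -6 each step, so at step 8 it is -5 + 8·(-6) = -53.

(7, -53)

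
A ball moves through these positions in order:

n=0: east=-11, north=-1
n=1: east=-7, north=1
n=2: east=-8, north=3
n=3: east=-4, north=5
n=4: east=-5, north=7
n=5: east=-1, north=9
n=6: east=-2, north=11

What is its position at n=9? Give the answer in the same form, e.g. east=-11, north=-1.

east=5, north=17

Differencing gives (+4, +2), (-1, +2), (+4, +2), (-1, +2), (+4, +2), (-1, +2). This is the pattern (+4, +2), (-1, +2) repeated.
step 7: apply (+4, +2) → east=2, north=13
step 8: apply (-1, +2) → east=1, north=15
step 9: apply (+4, +2) → east=5, north=17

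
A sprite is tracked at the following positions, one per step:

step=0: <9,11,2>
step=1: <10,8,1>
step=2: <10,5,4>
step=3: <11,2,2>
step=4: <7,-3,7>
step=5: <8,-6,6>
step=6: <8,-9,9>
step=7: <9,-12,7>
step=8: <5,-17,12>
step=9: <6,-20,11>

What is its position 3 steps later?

Step-to-step displacements: <+1,-3,-1>, <+0,-3,+3>, <+1,-3,-2>, <-4,-5,+5>, <+1,-3,-1>, <+0,-3,+3>, <+1,-3,-2>, <-4,-5,+5>, <+1,-3,-1> — a repeating cycle of length 4.
step 10: apply <+0,-3,+3> → <6,-23,14>
step 11: apply <+1,-3,-2> → <7,-26,12>
step 12: apply <-4,-5,+5> → <3,-31,17>

<3,-31,17>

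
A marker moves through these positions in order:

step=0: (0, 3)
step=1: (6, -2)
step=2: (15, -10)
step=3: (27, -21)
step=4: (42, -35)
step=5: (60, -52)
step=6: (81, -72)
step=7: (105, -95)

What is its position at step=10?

First differences are (+6, -5), (+9, -8), (+12, -11), (+15, -14), (+18, -17), (+21, -20), (+24, -23); their common second difference is (+3, -3) (constant acceleration).
step 8: (105, -95) + (+27, -26) → (132, -121)
step 9: (132, -121) + (+30, -29) → (162, -150)
step 10: (162, -150) + (+33, -32) → (195, -182)

(195, -182)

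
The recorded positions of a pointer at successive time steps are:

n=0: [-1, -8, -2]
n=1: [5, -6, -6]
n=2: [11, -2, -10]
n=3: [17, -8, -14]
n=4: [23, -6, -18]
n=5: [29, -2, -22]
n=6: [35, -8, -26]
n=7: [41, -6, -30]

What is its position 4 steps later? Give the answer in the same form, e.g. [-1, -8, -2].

First: linear, +6 per step → 65 at step 11.
Second: cycles through -8, -6, -2 every 3 steps. Step 11 lands at position 2 of the cycle → -2.
Third: linear, -4 per step → -46 at step 11.

[65, -2, -46]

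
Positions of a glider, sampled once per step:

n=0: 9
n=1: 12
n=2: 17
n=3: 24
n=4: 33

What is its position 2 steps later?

57

Successive displacements: +3, +5, +7, +9 — each changes by +2.
step 5: 33 + 11 → 44
step 6: 44 + 13 → 57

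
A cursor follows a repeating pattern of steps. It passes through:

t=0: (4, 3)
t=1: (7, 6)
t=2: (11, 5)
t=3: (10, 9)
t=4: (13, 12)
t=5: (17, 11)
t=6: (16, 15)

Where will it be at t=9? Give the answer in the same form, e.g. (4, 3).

The moves between consecutive positions are (+3, +3), (+4, -1), (-1, +4), (+3, +3), (+4, -1), (-1, +4); they repeat the 3-cycle [(+3, +3), (+4, -1), (-1, +4)].
step 7: apply (+3, +3) → (19, 18)
step 8: apply (+4, -1) → (23, 17)
step 9: apply (-1, +4) → (22, 21)

(22, 21)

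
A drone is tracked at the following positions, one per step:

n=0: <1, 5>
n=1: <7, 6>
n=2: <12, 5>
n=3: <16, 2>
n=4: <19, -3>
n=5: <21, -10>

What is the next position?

<22, -19>

Successive displacements: <+6, +1>, <+5, -1>, <+4, -3>, <+3, -5>, <+2, -7> — each changes by <-1, -2>.
step 6: <21, -10> + <+1, -9> → <22, -19>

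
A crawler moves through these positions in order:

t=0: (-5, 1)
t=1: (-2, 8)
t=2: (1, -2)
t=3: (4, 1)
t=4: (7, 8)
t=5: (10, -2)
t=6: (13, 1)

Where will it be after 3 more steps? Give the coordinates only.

(22, 1)

The first coordinate changes by +3 each step, so at step 9 it is -5 + 9·(3) = 22.
The second coordinate repeats the cycle [1, 8, -2] with period 3; step 9 mod 3 = 0, giving 1.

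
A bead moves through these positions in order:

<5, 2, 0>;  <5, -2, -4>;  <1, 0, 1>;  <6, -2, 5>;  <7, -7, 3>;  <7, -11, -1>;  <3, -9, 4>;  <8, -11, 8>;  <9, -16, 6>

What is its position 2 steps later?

The moves between consecutive positions are <+0, -4, -4>, <-4, +2, +5>, <+5, -2, +4>, <+1, -5, -2>, <+0, -4, -4>, <-4, +2, +5>, <+5, -2, +4>, <+1, -5, -2>; they repeat the 4-cycle [<+0, -4, -4>, <-4, +2, +5>, <+5, -2, +4>, <+1, -5, -2>].
step 9: apply <+0, -4, -4> → <9, -20, 2>
step 10: apply <-4, +2, +5> → <5, -18, 7>

<5, -18, 7>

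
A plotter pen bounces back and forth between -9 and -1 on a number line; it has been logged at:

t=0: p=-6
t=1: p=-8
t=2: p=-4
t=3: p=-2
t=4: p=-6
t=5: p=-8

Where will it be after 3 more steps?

p=-6

The value reflects between -9 and -1, moving 4 per step.
  step 6: -8 → -4
  step 7: -4 → -2
  step 8: -2 → -6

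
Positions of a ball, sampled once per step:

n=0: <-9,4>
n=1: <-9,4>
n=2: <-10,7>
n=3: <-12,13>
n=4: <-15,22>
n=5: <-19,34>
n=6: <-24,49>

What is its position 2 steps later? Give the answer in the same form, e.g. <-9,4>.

<-37,88>

First differences are <+0,+0>, <-1,+3>, <-2,+6>, <-3,+9>, <-4,+12>, <-5,+15>; their common second difference is <-1,+3> (constant acceleration).
step 7: <-24,49> + <-6,+18> → <-30,67>
step 8: <-30,67> + <-7,+21> → <-37,88>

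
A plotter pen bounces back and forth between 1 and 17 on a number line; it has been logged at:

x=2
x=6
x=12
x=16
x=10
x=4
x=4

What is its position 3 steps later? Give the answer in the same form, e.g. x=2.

x=12

The value travels 6 per step and bounces off the walls at 1 and 17.
  step 7: 4 → 10
  step 8: 10 → 16
  step 9: 16 → 12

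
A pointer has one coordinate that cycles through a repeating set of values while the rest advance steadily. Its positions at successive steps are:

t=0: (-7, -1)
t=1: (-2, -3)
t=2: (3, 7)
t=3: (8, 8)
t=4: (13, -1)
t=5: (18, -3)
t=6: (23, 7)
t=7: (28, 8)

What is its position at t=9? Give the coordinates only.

(38, -3)

The first coordinate changes by +5 each step, so at step 9 it is -7 + 9·(5) = 38.
The second coordinate repeats the cycle [-1, -3, 7, 8] with period 4; step 9 mod 4 = 1, giving -3.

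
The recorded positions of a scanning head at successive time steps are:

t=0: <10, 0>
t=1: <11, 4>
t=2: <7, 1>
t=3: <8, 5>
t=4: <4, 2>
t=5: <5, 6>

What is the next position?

<1, 3>

Differencing gives <+1, +4>, <-4, -3>, <+1, +4>, <-4, -3>, <+1, +4>. This is the pattern <+1, +4>, <-4, -3> repeated.
step 6: apply <-4, -3> → <1, 3>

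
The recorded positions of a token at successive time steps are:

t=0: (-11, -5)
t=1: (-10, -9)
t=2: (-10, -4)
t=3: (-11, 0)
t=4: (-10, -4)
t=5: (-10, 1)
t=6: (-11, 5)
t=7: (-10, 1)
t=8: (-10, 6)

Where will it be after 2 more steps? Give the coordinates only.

Step-to-step displacements: (+1, -4), (+0, +5), (-1, +4), (+1, -4), (+0, +5), (-1, +4), (+1, -4), (+0, +5) — a repeating cycle of length 3.
step 9: apply (-1, +4) → (-11, 10)
step 10: apply (+1, -4) → (-10, 6)

(-10, 6)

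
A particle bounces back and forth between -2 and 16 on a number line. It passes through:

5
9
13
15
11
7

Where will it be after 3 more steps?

The value travels 4 per step and bounces off the walls at -2 and 16.
  step 6: 7 → 3
  step 7: 3 → -1
  step 8: -1 → 1

1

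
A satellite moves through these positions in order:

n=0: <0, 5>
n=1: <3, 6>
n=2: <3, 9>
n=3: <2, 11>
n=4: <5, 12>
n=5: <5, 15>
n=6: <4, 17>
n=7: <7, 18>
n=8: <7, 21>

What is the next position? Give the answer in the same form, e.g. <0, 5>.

The moves between consecutive positions are <+3, +1>, <+0, +3>, <-1, +2>, <+3, +1>, <+0, +3>, <-1, +2>, <+3, +1>, <+0, +3>; they repeat the 3-cycle [<+3, +1>, <+0, +3>, <-1, +2>].
step 9: apply <-1, +2> → <6, 23>

<6, 23>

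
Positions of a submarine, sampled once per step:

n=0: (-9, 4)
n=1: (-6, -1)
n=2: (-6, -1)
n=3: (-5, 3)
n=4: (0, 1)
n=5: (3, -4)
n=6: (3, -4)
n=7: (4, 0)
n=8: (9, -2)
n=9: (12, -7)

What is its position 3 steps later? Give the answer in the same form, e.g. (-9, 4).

(18, -5)

The moves between consecutive positions are (+3, -5), (+0, +0), (+1, +4), (+5, -2), (+3, -5), (+0, +0), (+1, +4), (+5, -2), (+3, -5); they repeat the 4-cycle [(+3, -5), (+0, +0), (+1, +4), (+5, -2)].
step 10: apply (+0, +0) → (12, -7)
step 11: apply (+1, +4) → (13, -3)
step 12: apply (+5, -2) → (18, -5)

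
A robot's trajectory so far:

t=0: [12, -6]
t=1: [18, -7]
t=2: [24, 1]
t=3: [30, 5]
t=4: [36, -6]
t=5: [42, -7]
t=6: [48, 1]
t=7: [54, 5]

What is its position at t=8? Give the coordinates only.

[60, -6]

First: linear, +6 per step → 60 at step 8.
Second: cycles through -6, -7, 1, 5 every 4 steps. Step 8 lands at position 0 of the cycle → -6.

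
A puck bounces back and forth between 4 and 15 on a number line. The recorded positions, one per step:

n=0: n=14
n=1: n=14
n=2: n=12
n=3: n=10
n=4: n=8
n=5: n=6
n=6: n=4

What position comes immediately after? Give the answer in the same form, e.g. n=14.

n=6

The value reflects between 4 and 15, moving 2 per step.
  step 7: 4 → 6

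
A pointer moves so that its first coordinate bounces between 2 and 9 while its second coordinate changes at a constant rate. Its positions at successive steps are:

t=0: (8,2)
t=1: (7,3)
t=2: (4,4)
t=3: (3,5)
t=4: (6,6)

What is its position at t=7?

The first coordinate travels 3 per step and bounces off the walls at 2 and 9.
  step 5: 6 → 9
  step 6: 9 → 6
  step 7: 6 → 3
The second coordinate changes by +1 each step: at step 7 it is 9.

(3,9)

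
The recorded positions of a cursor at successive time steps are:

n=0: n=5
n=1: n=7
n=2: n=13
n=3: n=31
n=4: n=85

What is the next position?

n=247

Step-to-step displacements: +2, +6, +18, +54; each is 3× the previous.
step 5: 85 + 162 → n=247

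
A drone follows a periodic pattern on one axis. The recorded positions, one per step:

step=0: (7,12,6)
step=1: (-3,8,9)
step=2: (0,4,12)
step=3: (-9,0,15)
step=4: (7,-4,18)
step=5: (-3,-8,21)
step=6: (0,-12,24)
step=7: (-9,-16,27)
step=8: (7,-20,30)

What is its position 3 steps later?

First: cycles through 7, -3, 0, -9 every 4 steps. Step 11 lands at position 3 of the cycle → -9.
Second: linear, -4 per step → -32 at step 11.
Third: linear, +3 per step → 39 at step 11.

(-9,-32,39)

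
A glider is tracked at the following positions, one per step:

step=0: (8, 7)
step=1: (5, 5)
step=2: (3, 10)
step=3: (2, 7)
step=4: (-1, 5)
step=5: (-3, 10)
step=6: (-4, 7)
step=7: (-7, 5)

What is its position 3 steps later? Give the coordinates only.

The moves between consecutive positions are (-3, -2), (-2, +5), (-1, -3), (-3, -2), (-2, +5), (-1, -3), (-3, -2); they repeat the 3-cycle [(-3, -2), (-2, +5), (-1, -3)].
step 8: apply (-2, +5) → (-9, 10)
step 9: apply (-1, -3) → (-10, 7)
step 10: apply (-3, -2) → (-13, 5)

(-13, 5)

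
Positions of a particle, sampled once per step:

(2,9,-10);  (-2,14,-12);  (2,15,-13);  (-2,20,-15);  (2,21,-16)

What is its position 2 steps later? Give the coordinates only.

The moves between consecutive positions are (-4,+5,-2), (+4,+1,-1), (-4,+5,-2), (+4,+1,-1); they repeat the 2-cycle [(-4,+5,-2), (+4,+1,-1)].
step 5: apply (-4,+5,-2) → (-2,26,-18)
step 6: apply (+4,+1,-1) → (2,27,-19)

(2,27,-19)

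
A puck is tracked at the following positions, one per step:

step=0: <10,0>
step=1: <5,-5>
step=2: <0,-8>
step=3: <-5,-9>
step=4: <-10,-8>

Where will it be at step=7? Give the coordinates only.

<-25,7>

Taking differences between consecutive positions: <-5,-5>, <-5,-3>, <-5,-1>, <-5,+1>. These grow by <+0,+2> each step.
step 5: <-10,-8> + <-5,+3> → <-15,-5>
step 6: <-15,-5> + <-5,+5> → <-20,0>
step 7: <-20,0> + <-5,+7> → <-25,7>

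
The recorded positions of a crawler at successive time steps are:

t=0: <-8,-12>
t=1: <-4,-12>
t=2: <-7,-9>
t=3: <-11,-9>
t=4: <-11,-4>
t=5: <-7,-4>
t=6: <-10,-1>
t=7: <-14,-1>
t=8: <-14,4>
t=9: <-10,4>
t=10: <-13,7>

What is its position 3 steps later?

Step-to-step displacements: <+4,+0>, <-3,+3>, <-4,+0>, <+0,+5>, <+4,+0>, <-3,+3>, <-4,+0>, <+0,+5>, <+4,+0>, <-3,+3> — a repeating cycle of length 4.
step 11: apply <-4,+0> → <-17,7>
step 12: apply <+0,+5> → <-17,12>
step 13: apply <+4,+0> → <-13,12>

<-13,12>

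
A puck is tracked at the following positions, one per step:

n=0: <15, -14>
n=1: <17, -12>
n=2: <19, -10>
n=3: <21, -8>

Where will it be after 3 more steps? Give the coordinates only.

<27, -2>

Each step adds <+2, +2> to the position.
step 4: <21, -8> + <+2, +2> → <23, -6>
step 5: <23, -6> + <+2, +2> → <25, -4>
step 6: <25, -4> + <+2, +2> → <27, -2>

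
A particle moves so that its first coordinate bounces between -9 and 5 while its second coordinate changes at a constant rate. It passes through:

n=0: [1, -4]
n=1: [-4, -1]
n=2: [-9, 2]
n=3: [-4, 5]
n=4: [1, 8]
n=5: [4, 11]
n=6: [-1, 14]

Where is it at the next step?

[-6, 17]

The first coordinate reflects between -9 and 5, moving 5 per step.
  step 7: -1 → -6
The second coordinate changes by +3 each step: at step 7 it is 17.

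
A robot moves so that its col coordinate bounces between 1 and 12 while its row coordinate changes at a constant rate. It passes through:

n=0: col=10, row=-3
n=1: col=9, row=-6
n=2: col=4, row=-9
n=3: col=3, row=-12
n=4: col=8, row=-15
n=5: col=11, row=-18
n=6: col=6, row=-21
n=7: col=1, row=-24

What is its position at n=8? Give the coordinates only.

The col coordinate travels 5 per step and bounces off the walls at 1 and 12.
  step 8: 1 → 6
The row coordinate changes by -3 each step: at step 8 it is -27.

col=6, row=-27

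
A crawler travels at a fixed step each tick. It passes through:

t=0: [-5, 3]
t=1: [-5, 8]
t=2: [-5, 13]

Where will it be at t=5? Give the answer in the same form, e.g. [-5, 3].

[-5, 28]

Constant displacement of [+0, +5] per step.
step 3: [-5, 13] + [+0, +5] → [-5, 18]
step 4: [-5, 18] + [+0, +5] → [-5, 23]
step 5: [-5, 23] + [+0, +5] → [-5, 28]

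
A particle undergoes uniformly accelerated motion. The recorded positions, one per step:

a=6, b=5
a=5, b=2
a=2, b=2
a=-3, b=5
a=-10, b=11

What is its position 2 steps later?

a=-30, b=32

Taking differences between consecutive positions: (-1, -3), (-3, +0), (-5, +3), (-7, +6). These grow by (-2, +3) each step.
step 5: a=-10, b=11 + (-9, +9) → a=-19, b=20
step 6: a=-19, b=20 + (-11, +12) → a=-30, b=32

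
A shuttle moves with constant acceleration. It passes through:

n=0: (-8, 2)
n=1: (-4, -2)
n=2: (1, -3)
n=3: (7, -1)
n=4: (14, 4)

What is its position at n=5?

First differences are (+4, -4), (+5, -1), (+6, +2), (+7, +5); their common second difference is (+1, +3) (constant acceleration).
step 5: (14, 4) + (+8, +8) → (22, 12)

(22, 12)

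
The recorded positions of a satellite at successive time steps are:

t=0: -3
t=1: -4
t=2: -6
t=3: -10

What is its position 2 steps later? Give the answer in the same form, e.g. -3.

Consecutive displacements -1, -2, -4 scale by a factor of 2 each step.
step 4: -10 − 8 → -18
step 5: -18 − 16 → -34

-34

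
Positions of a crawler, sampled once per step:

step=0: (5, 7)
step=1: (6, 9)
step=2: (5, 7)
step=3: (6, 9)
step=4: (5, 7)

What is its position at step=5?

(6, 9)

Consecutive displacements (+1, +2), (-1, -2), (+1, +2), (-1, -2) scale by a factor of -1 each step.
step 5: (5, 7) + (+1, +2) → (6, 9)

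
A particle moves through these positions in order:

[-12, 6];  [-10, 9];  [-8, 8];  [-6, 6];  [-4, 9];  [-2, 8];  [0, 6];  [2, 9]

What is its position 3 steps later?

[8, 9]

First: linear, +2 per step → 8 at step 10.
Second: cycles through 6, 9, 8 every 3 steps. Step 10 lands at position 1 of the cycle → 9.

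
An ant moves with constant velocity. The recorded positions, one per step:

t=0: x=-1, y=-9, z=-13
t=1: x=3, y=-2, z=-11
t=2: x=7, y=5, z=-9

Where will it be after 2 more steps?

Constant displacement of (+4, +7, +2) per step.
step 3: x=7, y=5, z=-9 + (+4, +7, +2) → x=11, y=12, z=-7
step 4: x=11, y=12, z=-7 + (+4, +7, +2) → x=15, y=19, z=-5

x=15, y=19, z=-5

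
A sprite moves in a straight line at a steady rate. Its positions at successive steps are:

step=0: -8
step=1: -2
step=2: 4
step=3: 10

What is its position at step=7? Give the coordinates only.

34

Constant displacement of +6 per step.
step 4: 10 + 6 → 16
step 5: 16 + 6 → 22
step 6: 22 + 6 → 28
step 7: 28 + 6 → 34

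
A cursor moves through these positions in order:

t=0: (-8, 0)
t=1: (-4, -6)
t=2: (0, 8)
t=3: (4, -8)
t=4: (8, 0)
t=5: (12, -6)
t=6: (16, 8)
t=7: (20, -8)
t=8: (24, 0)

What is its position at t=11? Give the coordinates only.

(36, -8)

The first coordinate changes by +4 each step, so at step 11 it is -8 + 11·(4) = 36.
The second coordinate repeats the cycle [0, -6, 8, -8] with period 4; step 11 mod 4 = 3, giving -8.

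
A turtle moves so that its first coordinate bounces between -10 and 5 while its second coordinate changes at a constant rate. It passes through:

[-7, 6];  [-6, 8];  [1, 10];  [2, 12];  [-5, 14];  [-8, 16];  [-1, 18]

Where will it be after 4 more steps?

The first coordinate reflects between -10 and 5, moving 7 per step.
  step 7: -1 → 4
  step 8: 4 → -3
  step 9: -3 → -10
  step 10: -10 → -3
The second coordinate changes by +2 each step: at step 10 it is 26.

[-3, 26]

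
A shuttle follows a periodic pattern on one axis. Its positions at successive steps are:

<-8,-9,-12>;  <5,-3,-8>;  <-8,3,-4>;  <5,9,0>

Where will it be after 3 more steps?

The first coordinate repeats the cycle [-8, 5] with period 2; step 6 mod 2 = 0, giving -8.
The second coordinate changes by +6 each step, so at step 6 it is -9 + 6·(6) = 27.
The third coordinate changes by +4 each step, so at step 6 it is -12 + 6·(4) = 12.

<-8,27,12>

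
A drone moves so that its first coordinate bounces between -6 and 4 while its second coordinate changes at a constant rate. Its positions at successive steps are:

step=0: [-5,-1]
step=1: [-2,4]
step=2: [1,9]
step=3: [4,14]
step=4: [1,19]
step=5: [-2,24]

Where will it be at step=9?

The first coordinate reflects between -6 and 4, moving 3 per step.
  step 6: -2 → -5
  step 7: -5 → -4
  step 8: -4 → -1
  step 9: -1 → 2
The second coordinate changes by +5 each step: at step 9 it is 44.

[2,44]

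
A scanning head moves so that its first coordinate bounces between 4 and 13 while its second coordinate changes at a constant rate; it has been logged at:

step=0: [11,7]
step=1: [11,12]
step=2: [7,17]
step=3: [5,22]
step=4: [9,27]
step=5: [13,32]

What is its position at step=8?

The first coordinate reflects between 4 and 13, moving 4 per step.
  step 6: 13 → 9
  step 7: 9 → 5
  step 8: 5 → 7
The second coordinate changes by +5 each step: at step 8 it is 47.

[7,47]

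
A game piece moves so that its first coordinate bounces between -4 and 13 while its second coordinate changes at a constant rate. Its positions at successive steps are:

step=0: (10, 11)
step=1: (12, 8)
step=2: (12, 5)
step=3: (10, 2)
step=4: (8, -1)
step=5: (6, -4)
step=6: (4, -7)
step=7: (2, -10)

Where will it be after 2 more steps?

The first coordinate reflects between -4 and 13, moving 2 per step.
  step 8: 2 → 0
  step 9: 0 → -2
The second coordinate changes by -3 each step: at step 9 it is -16.

(-2, -16)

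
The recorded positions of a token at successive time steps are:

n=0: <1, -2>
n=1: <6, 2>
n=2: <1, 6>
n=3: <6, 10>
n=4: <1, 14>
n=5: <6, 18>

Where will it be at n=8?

First: cycles through 1, 6 every 2 steps. Step 8 lands at position 0 of the cycle → 1.
Second: linear, +4 per step → 30 at step 8.

<1, 30>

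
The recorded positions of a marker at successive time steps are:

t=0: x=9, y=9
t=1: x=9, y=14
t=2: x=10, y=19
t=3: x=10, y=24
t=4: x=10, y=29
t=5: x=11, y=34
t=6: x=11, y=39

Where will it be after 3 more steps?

x=12, y=54

Step-to-step displacements: (+0, +5), (+1, +5), (+0, +5), (+0, +5), (+1, +5), (+0, +5) — a repeating cycle of length 3.
step 7: apply (+0, +5) → x=11, y=44
step 8: apply (+1, +5) → x=12, y=49
step 9: apply (+0, +5) → x=12, y=54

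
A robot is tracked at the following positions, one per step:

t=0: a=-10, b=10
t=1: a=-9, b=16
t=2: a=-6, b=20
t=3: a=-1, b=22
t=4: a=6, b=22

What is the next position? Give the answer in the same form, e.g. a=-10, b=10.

a=15, b=20

First differences are (+1, +6), (+3, +4), (+5, +2), (+7, +0); their common second difference is (+2, -2) (constant acceleration).
step 5: a=6, b=22 + (+9, -2) → a=15, b=20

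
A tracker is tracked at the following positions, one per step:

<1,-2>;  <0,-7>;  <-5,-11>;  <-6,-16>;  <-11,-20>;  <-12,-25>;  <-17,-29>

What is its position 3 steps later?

Step-to-step displacements: <-1,-5>, <-5,-4>, <-1,-5>, <-5,-4>, <-1,-5>, <-5,-4> — a repeating cycle of length 2.
step 7: apply <-1,-5> → <-18,-34>
step 8: apply <-5,-4> → <-23,-38>
step 9: apply <-1,-5> → <-24,-43>

<-24,-43>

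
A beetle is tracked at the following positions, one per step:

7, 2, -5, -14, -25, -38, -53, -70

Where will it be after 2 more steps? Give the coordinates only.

-110

First differences are -5, -7, -9, -11, -13, -15, -17; their common second difference is -2 (constant acceleration).
step 8: -70 − 19 → -89
step 9: -89 − 21 → -110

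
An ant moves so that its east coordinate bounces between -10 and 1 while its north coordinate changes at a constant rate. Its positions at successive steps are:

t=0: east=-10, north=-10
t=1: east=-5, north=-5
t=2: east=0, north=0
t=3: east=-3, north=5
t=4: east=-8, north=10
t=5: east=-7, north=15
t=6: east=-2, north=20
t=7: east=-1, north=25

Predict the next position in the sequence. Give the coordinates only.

east=-6, north=30

The east coordinate reflects between -10 and 1, moving 5 per step.
  step 8: -1 → -6
The north coordinate changes by +5 each step: at step 8 it is 30.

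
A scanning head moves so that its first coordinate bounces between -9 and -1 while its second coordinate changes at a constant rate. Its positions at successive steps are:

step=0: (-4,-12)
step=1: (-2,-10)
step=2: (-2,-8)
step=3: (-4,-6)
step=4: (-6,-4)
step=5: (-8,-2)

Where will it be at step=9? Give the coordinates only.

(-2,6)

The first coordinate reflects between -9 and -1, moving 2 per step.
  step 6: -8 → -8
  step 7: -8 → -6
  step 8: -6 → -4
  step 9: -4 → -2
The second coordinate changes by +2 each step: at step 9 it is 6.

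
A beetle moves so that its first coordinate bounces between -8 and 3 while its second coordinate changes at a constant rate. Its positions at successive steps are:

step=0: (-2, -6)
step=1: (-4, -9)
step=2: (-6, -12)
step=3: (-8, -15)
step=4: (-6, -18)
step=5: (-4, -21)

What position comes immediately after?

The first coordinate travels 2 per step and bounces off the walls at -8 and 3.
  step 6: -4 → -2
The second coordinate changes by -3 each step: at step 6 it is -24.

(-2, -24)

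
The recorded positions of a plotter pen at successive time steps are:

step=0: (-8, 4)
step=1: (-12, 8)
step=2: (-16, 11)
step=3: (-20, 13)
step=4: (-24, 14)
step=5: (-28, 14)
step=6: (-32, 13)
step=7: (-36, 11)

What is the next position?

First differences are (-4, +4), (-4, +3), (-4, +2), (-4, +1), (-4, +0), (-4, -1), (-4, -2); their common second difference is (+0, -1) (constant acceleration).
step 8: (-36, 11) + (-4, -3) → (-40, 8)

(-40, 8)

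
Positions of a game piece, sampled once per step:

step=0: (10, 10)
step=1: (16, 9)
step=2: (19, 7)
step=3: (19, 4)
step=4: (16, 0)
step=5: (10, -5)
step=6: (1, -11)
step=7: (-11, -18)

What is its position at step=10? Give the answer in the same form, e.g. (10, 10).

(-65, -45)

First differences are (+6, -1), (+3, -2), (+0, -3), (-3, -4), (-6, -5), (-9, -6), (-12, -7); their common second difference is (-3, -1) (constant acceleration).
step 8: (-11, -18) + (-15, -8) → (-26, -26)
step 9: (-26, -26) + (-18, -9) → (-44, -35)
step 10: (-44, -35) + (-21, -10) → (-65, -45)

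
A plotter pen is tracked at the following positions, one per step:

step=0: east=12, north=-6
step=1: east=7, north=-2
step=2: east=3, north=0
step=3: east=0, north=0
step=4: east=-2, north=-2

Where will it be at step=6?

Taking differences between consecutive positions: (-5, +4), (-4, +2), (-3, +0), (-2, -2). These grow by (+1, -2) each step.
step 5: east=-2, north=-2 + (-1, -4) → east=-3, north=-6
step 6: east=-3, north=-6 + (+0, -6) → east=-3, north=-12

east=-3, north=-12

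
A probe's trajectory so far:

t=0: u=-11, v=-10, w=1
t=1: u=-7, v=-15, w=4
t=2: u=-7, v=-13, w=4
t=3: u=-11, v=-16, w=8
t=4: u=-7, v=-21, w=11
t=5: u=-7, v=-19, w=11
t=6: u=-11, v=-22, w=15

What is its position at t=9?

The moves between consecutive positions are (+4, -5, +3), (+0, +2, +0), (-4, -3, +4), (+4, -5, +3), (+0, +2, +0), (-4, -3, +4); they repeat the 3-cycle [(+4, -5, +3), (+0, +2, +0), (-4, -3, +4)].
step 7: apply (+4, -5, +3) → u=-7, v=-27, w=18
step 8: apply (+0, +2, +0) → u=-7, v=-25, w=18
step 9: apply (-4, -3, +4) → u=-11, v=-28, w=22

u=-11, v=-28, w=22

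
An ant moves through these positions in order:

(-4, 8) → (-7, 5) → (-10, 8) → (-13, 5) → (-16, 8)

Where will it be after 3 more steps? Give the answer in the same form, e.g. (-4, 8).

First: linear, -3 per step → -25 at step 7.
Second: cycles through 8, 5 every 2 steps. Step 7 lands at position 1 of the cycle → 5.

(-25, 5)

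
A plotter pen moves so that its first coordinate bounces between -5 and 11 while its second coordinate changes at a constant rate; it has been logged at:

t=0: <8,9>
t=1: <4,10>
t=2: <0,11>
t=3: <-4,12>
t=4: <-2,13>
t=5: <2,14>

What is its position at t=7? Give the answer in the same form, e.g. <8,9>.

<10,16>

The first coordinate reflects between -5 and 11, moving 4 per step.
  step 6: 2 → 6
  step 7: 6 → 10
The second coordinate changes by +1 each step: at step 7 it is 16.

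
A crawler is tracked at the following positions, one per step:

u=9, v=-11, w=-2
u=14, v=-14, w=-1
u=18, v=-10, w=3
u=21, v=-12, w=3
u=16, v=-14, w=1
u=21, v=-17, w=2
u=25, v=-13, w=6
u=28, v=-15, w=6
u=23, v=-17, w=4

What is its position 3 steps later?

Differencing gives (+5, -3, +1), (+4, +4, +4), (+3, -2, +0), (-5, -2, -2), (+5, -3, +1), (+4, +4, +4), (+3, -2, +0), (-5, -2, -2). This is the pattern (+5, -3, +1), (+4, +4, +4), (+3, -2, +0), (-5, -2, -2) repeated.
step 9: apply (+5, -3, +1) → u=28, v=-20, w=5
step 10: apply (+4, +4, +4) → u=32, v=-16, w=9
step 11: apply (+3, -2, +0) → u=35, v=-18, w=9

u=35, v=-18, w=9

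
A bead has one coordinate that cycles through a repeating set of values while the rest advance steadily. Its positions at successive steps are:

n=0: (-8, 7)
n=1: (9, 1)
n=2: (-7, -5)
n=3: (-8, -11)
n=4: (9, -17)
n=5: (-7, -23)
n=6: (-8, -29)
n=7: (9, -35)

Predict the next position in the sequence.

The first coordinate repeats the cycle [-8, 9, -7] with period 3; step 8 mod 3 = 2, giving -7.
The second coordinate changes by -6 each step, so at step 8 it is 7 + 8·(-6) = -41.

(-7, -41)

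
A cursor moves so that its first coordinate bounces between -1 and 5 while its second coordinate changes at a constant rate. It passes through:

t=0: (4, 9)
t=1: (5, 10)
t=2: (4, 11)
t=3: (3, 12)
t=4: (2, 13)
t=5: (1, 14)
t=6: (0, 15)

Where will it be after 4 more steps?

The first coordinate reflects between -1 and 5, moving 1 per step.
  step 7: 0 → -1
  step 8: -1 → 0
  step 9: 0 → 1
  step 10: 1 → 2
The second coordinate changes by +1 each step: at step 10 it is 19.

(2, 19)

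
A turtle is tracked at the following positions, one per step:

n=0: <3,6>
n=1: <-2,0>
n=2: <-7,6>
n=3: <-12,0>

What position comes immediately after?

First: linear, -5 per step → -17 at step 4.
Second: cycles through 6, 0 every 2 steps. Step 4 lands at position 0 of the cycle → 6.

<-17,6>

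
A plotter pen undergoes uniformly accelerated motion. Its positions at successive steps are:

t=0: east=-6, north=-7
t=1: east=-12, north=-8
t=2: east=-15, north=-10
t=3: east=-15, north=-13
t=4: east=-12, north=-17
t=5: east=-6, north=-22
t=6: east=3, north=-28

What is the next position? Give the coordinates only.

First differences are (-6, -1), (-3, -2), (+0, -3), (+3, -4), (+6, -5), (+9, -6); their common second difference is (+3, -1) (constant acceleration).
step 7: east=3, north=-28 + (+12, -7) → east=15, north=-35

east=15, north=-35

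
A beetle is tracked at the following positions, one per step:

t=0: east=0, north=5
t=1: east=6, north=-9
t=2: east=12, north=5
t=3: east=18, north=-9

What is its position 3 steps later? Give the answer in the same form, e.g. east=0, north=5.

east=36, north=5

East: linear, +6 per step → 36 at step 6.
North: cycles through 5, -9 every 2 steps. Step 6 lands at position 0 of the cycle → 5.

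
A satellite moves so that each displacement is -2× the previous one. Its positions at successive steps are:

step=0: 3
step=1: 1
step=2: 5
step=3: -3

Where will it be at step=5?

-19

The jumps are -2, +4, -8 — a geometric progression with ratio -2.
step 4: -3 + 16 → 13
step 5: 13 − 32 → -19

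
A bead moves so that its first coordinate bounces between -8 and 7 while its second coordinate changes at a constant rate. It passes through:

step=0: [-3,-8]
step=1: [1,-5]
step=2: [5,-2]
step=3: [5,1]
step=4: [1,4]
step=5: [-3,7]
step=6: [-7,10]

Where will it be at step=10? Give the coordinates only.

The first coordinate reflects between -8 and 7, moving 4 per step.
  step 7: -7 → -5
  step 8: -5 → -1
  step 9: -1 → 3
  step 10: 3 → 7
The second coordinate changes by +3 each step: at step 10 it is 22.

[7,22]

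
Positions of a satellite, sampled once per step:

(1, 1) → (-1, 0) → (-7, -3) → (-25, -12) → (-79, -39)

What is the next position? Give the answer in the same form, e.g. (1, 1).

(-241, -120)

Step-to-step displacements: (-2, -1), (-6, -3), (-18, -9), (-54, -27); each is 3× the previous.
step 5: (-79, -39) + (-162, -81) → (-241, -120)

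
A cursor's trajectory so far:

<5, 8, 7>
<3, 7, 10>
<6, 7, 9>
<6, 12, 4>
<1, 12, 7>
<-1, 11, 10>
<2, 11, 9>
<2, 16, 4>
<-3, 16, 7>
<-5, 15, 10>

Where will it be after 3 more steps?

<-7, 20, 7>

Differencing gives <-2, -1, +3>, <+3, +0, -1>, <+0, +5, -5>, <-5, +0, +3>, <-2, -1, +3>, <+3, +0, -1>, <+0, +5, -5>, <-5, +0, +3>, <-2, -1, +3>. This is the pattern <-2, -1, +3>, <+3, +0, -1>, <+0, +5, -5>, <-5, +0, +3> repeated.
step 10: apply <+3, +0, -1> → <-2, 15, 9>
step 11: apply <+0, +5, -5> → <-2, 20, 4>
step 12: apply <-5, +0, +3> → <-7, 20, 7>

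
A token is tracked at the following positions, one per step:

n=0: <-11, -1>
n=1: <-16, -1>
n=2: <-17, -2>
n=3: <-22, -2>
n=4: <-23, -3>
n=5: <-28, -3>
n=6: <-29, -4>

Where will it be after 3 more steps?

Differencing gives <-5, +0>, <-1, -1>, <-5, +0>, <-1, -1>, <-5, +0>, <-1, -1>. This is the pattern <-5, +0>, <-1, -1> repeated.
step 7: apply <-5, +0> → <-34, -4>
step 8: apply <-1, -1> → <-35, -5>
step 9: apply <-5, +0> → <-40, -5>

<-40, -5>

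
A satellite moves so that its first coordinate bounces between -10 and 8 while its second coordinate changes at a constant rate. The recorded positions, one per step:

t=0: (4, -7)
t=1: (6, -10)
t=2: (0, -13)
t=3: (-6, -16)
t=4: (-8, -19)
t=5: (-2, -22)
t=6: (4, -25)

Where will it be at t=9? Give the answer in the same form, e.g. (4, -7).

(-6, -34)

The first coordinate reflects between -10 and 8, moving 6 per step.
  step 7: 4 → 6
  step 8: 6 → 0
  step 9: 0 → -6
The second coordinate changes by -3 each step: at step 9 it is -34.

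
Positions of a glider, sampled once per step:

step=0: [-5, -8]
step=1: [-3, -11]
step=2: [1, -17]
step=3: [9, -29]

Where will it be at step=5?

[57, -101]

The jumps are [+2, -3], [+4, -6], [+8, -12] — a geometric progression with ratio 2.
step 4: [9, -29] + [+16, -24] → [25, -53]
step 5: [25, -53] + [+32, -48] → [57, -101]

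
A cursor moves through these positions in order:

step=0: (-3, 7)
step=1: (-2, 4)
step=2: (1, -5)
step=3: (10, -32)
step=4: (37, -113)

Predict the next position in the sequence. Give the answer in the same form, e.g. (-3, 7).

(118, -356)

Step-to-step displacements: (+1, -3), (+3, -9), (+9, -27), (+27, -81); each is 3× the previous.
step 5: (37, -113) + (+81, -243) → (118, -356)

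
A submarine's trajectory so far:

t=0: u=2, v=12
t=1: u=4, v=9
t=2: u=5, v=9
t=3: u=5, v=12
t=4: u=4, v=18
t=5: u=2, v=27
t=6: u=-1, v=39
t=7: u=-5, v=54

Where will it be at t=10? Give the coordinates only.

u=-23, v=117

First differences are (+2, -3), (+1, +0), (+0, +3), (-1, +6), (-2, +9), (-3, +12), (-4, +15); their common second difference is (-1, +3) (constant acceleration).
step 8: u=-5, v=54 + (-5, +18) → u=-10, v=72
step 9: u=-10, v=72 + (-6, +21) → u=-16, v=93
step 10: u=-16, v=93 + (-7, +24) → u=-23, v=117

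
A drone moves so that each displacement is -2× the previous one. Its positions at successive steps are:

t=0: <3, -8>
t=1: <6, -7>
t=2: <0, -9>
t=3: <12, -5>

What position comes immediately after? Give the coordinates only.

<-12, -13>

Consecutive displacements <+3, +1>, <-6, -2>, <+12, +4> scale by a factor of -2 each step.
step 4: <12, -5> + <-24, -8> → <-12, -13>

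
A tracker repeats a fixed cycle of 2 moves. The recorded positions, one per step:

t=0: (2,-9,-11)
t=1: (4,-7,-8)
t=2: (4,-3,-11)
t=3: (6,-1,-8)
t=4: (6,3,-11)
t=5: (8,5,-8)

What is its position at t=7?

(10,11,-8)

The moves between consecutive positions are (+2,+2,+3), (+0,+4,-3), (+2,+2,+3), (+0,+4,-3), (+2,+2,+3); they repeat the 2-cycle [(+2,+2,+3), (+0,+4,-3)].
step 6: apply (+0,+4,-3) → (8,9,-11)
step 7: apply (+2,+2,+3) → (10,11,-8)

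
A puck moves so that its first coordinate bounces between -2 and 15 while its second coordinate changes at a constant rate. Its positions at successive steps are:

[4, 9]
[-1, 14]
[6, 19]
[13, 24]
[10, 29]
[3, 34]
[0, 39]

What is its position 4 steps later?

The first coordinate travels 7 per step and bounces off the walls at -2 and 15.
  step 7: 0 → 7
  step 8: 7 → 14
  step 9: 14 → 9
  step 10: 9 → 2
The second coordinate changes by +5 each step: at step 10 it is 59.

[2, 59]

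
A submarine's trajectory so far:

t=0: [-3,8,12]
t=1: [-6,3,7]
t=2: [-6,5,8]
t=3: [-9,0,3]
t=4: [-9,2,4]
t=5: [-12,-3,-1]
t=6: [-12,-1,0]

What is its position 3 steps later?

[-18,-9,-9]

Step-to-step displacements: [-3,-5,-5], [+0,+2,+1], [-3,-5,-5], [+0,+2,+1], [-3,-5,-5], [+0,+2,+1] — a repeating cycle of length 2.
step 7: apply [-3,-5,-5] → [-15,-6,-5]
step 8: apply [+0,+2,+1] → [-15,-4,-4]
step 9: apply [-3,-5,-5] → [-18,-9,-9]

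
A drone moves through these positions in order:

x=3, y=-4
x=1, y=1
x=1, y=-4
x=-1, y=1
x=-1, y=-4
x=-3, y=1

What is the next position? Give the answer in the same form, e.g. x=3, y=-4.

x=-3, y=-4

Step-to-step displacements: (-2,+5), (+0,-5), (-2,+5), (+0,-5), (-2,+5) — a repeating cycle of length 2.
step 6: apply (+0,-5) → x=-3, y=-4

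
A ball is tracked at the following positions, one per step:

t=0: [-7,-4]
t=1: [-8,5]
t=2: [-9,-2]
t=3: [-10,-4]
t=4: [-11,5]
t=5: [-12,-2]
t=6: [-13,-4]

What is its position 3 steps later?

[-16,-4]

The first coordinate changes by -1 each step, so at step 9 it is -7 + 9·(-1) = -16.
The second coordinate repeats the cycle [-4, 5, -2] with period 3; step 9 mod 3 = 0, giving -4.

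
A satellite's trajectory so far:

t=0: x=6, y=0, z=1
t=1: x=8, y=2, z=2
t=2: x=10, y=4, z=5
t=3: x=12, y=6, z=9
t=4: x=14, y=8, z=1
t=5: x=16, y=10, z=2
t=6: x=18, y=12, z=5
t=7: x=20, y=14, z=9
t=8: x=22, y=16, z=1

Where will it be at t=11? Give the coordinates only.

x=28, y=22, z=9

The x coordinate changes by +2 each step, so at step 11 it is 6 + 11·(2) = 28.
The y coordinate changes by +2 each step, so at step 11 it is 0 + 11·(2) = 22.
The z coordinate repeats the cycle [1, 2, 5, 9] with period 4; step 11 mod 4 = 3, giving 9.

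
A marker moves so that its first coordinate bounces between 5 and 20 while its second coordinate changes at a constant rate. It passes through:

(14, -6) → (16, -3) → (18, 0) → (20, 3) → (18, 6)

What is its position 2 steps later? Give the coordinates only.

The first coordinate travels 2 per step and bounces off the walls at 5 and 20.
  step 5: 18 → 16
  step 6: 16 → 14
The second coordinate changes by +3 each step: at step 6 it is 12.

(14, 12)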